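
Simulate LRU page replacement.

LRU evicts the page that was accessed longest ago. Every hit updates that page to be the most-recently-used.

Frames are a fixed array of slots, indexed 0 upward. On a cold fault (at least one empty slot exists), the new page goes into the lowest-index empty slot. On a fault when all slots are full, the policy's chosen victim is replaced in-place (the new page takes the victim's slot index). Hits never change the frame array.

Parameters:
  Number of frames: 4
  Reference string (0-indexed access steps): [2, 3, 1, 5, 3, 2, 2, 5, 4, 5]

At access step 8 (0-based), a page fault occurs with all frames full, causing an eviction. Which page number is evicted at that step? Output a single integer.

Answer: 1

Derivation:
Step 0: ref 2 -> FAULT, frames=[2,-,-,-]
Step 1: ref 3 -> FAULT, frames=[2,3,-,-]
Step 2: ref 1 -> FAULT, frames=[2,3,1,-]
Step 3: ref 5 -> FAULT, frames=[2,3,1,5]
Step 4: ref 3 -> HIT, frames=[2,3,1,5]
Step 5: ref 2 -> HIT, frames=[2,3,1,5]
Step 6: ref 2 -> HIT, frames=[2,3,1,5]
Step 7: ref 5 -> HIT, frames=[2,3,1,5]
Step 8: ref 4 -> FAULT, evict 1, frames=[2,3,4,5]
At step 8: evicted page 1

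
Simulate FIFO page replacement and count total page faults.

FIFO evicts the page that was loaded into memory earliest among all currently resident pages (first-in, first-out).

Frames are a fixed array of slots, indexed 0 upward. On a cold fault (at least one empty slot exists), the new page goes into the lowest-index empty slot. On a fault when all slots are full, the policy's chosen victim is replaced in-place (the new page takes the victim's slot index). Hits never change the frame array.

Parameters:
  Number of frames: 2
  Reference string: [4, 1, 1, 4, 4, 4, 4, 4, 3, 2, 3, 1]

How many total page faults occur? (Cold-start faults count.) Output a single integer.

Answer: 5

Derivation:
Step 0: ref 4 → FAULT, frames=[4,-]
Step 1: ref 1 → FAULT, frames=[4,1]
Step 2: ref 1 → HIT, frames=[4,1]
Step 3: ref 4 → HIT, frames=[4,1]
Step 4: ref 4 → HIT, frames=[4,1]
Step 5: ref 4 → HIT, frames=[4,1]
Step 6: ref 4 → HIT, frames=[4,1]
Step 7: ref 4 → HIT, frames=[4,1]
Step 8: ref 3 → FAULT (evict 4), frames=[3,1]
Step 9: ref 2 → FAULT (evict 1), frames=[3,2]
Step 10: ref 3 → HIT, frames=[3,2]
Step 11: ref 1 → FAULT (evict 3), frames=[1,2]
Total faults: 5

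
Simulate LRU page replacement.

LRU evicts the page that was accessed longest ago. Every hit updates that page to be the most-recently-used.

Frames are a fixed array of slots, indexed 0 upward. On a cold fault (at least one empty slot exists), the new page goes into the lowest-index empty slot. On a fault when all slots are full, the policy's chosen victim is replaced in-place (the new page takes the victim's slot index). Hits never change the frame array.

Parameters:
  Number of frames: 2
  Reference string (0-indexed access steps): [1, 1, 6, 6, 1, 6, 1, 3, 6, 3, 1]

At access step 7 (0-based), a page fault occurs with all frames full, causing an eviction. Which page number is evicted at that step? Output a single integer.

Step 0: ref 1 -> FAULT, frames=[1,-]
Step 1: ref 1 -> HIT, frames=[1,-]
Step 2: ref 6 -> FAULT, frames=[1,6]
Step 3: ref 6 -> HIT, frames=[1,6]
Step 4: ref 1 -> HIT, frames=[1,6]
Step 5: ref 6 -> HIT, frames=[1,6]
Step 6: ref 1 -> HIT, frames=[1,6]
Step 7: ref 3 -> FAULT, evict 6, frames=[1,3]
At step 7: evicted page 6

Answer: 6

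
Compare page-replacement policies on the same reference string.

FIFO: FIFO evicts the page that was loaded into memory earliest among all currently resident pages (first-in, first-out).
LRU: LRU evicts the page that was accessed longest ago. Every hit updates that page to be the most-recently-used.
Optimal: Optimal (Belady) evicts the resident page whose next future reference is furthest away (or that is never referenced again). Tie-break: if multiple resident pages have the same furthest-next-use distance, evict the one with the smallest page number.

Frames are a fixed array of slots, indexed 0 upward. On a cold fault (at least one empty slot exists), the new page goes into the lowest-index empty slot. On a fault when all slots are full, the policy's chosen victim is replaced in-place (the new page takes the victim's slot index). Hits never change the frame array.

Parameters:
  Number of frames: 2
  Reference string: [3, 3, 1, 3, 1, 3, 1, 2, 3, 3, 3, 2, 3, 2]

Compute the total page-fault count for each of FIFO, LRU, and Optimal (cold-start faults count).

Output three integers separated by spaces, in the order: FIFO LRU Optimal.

Answer: 4 4 3

Derivation:
--- FIFO ---
  step 0: ref 3 -> FAULT, frames=[3,-] (faults so far: 1)
  step 1: ref 3 -> HIT, frames=[3,-] (faults so far: 1)
  step 2: ref 1 -> FAULT, frames=[3,1] (faults so far: 2)
  step 3: ref 3 -> HIT, frames=[3,1] (faults so far: 2)
  step 4: ref 1 -> HIT, frames=[3,1] (faults so far: 2)
  step 5: ref 3 -> HIT, frames=[3,1] (faults so far: 2)
  step 6: ref 1 -> HIT, frames=[3,1] (faults so far: 2)
  step 7: ref 2 -> FAULT, evict 3, frames=[2,1] (faults so far: 3)
  step 8: ref 3 -> FAULT, evict 1, frames=[2,3] (faults so far: 4)
  step 9: ref 3 -> HIT, frames=[2,3] (faults so far: 4)
  step 10: ref 3 -> HIT, frames=[2,3] (faults so far: 4)
  step 11: ref 2 -> HIT, frames=[2,3] (faults so far: 4)
  step 12: ref 3 -> HIT, frames=[2,3] (faults so far: 4)
  step 13: ref 2 -> HIT, frames=[2,3] (faults so far: 4)
  FIFO total faults: 4
--- LRU ---
  step 0: ref 3 -> FAULT, frames=[3,-] (faults so far: 1)
  step 1: ref 3 -> HIT, frames=[3,-] (faults so far: 1)
  step 2: ref 1 -> FAULT, frames=[3,1] (faults so far: 2)
  step 3: ref 3 -> HIT, frames=[3,1] (faults so far: 2)
  step 4: ref 1 -> HIT, frames=[3,1] (faults so far: 2)
  step 5: ref 3 -> HIT, frames=[3,1] (faults so far: 2)
  step 6: ref 1 -> HIT, frames=[3,1] (faults so far: 2)
  step 7: ref 2 -> FAULT, evict 3, frames=[2,1] (faults so far: 3)
  step 8: ref 3 -> FAULT, evict 1, frames=[2,3] (faults so far: 4)
  step 9: ref 3 -> HIT, frames=[2,3] (faults so far: 4)
  step 10: ref 3 -> HIT, frames=[2,3] (faults so far: 4)
  step 11: ref 2 -> HIT, frames=[2,3] (faults so far: 4)
  step 12: ref 3 -> HIT, frames=[2,3] (faults so far: 4)
  step 13: ref 2 -> HIT, frames=[2,3] (faults so far: 4)
  LRU total faults: 4
--- Optimal ---
  step 0: ref 3 -> FAULT, frames=[3,-] (faults so far: 1)
  step 1: ref 3 -> HIT, frames=[3,-] (faults so far: 1)
  step 2: ref 1 -> FAULT, frames=[3,1] (faults so far: 2)
  step 3: ref 3 -> HIT, frames=[3,1] (faults so far: 2)
  step 4: ref 1 -> HIT, frames=[3,1] (faults so far: 2)
  step 5: ref 3 -> HIT, frames=[3,1] (faults so far: 2)
  step 6: ref 1 -> HIT, frames=[3,1] (faults so far: 2)
  step 7: ref 2 -> FAULT, evict 1, frames=[3,2] (faults so far: 3)
  step 8: ref 3 -> HIT, frames=[3,2] (faults so far: 3)
  step 9: ref 3 -> HIT, frames=[3,2] (faults so far: 3)
  step 10: ref 3 -> HIT, frames=[3,2] (faults so far: 3)
  step 11: ref 2 -> HIT, frames=[3,2] (faults so far: 3)
  step 12: ref 3 -> HIT, frames=[3,2] (faults so far: 3)
  step 13: ref 2 -> HIT, frames=[3,2] (faults so far: 3)
  Optimal total faults: 3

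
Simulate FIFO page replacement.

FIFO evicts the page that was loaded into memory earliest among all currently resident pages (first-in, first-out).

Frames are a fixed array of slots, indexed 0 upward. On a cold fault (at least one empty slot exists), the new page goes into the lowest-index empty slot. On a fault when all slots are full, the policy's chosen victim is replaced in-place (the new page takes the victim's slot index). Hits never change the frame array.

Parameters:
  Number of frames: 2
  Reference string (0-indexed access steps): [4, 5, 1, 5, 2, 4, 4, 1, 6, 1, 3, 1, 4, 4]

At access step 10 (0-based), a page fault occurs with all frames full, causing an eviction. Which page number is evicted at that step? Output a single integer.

Step 0: ref 4 -> FAULT, frames=[4,-]
Step 1: ref 5 -> FAULT, frames=[4,5]
Step 2: ref 1 -> FAULT, evict 4, frames=[1,5]
Step 3: ref 5 -> HIT, frames=[1,5]
Step 4: ref 2 -> FAULT, evict 5, frames=[1,2]
Step 5: ref 4 -> FAULT, evict 1, frames=[4,2]
Step 6: ref 4 -> HIT, frames=[4,2]
Step 7: ref 1 -> FAULT, evict 2, frames=[4,1]
Step 8: ref 6 -> FAULT, evict 4, frames=[6,1]
Step 9: ref 1 -> HIT, frames=[6,1]
Step 10: ref 3 -> FAULT, evict 1, frames=[6,3]
At step 10: evicted page 1

Answer: 1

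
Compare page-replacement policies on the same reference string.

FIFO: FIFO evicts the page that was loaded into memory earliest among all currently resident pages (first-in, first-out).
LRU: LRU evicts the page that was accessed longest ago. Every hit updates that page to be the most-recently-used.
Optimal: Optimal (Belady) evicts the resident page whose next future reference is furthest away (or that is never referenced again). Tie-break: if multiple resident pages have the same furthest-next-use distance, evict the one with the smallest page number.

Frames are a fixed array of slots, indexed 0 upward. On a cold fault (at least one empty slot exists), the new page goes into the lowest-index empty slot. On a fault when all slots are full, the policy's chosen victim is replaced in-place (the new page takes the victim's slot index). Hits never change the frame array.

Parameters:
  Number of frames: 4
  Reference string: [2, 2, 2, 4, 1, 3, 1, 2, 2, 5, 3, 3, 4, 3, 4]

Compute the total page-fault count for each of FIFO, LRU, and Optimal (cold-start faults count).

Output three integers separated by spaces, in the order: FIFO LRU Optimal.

Answer: 5 6 5

Derivation:
--- FIFO ---
  step 0: ref 2 -> FAULT, frames=[2,-,-,-] (faults so far: 1)
  step 1: ref 2 -> HIT, frames=[2,-,-,-] (faults so far: 1)
  step 2: ref 2 -> HIT, frames=[2,-,-,-] (faults so far: 1)
  step 3: ref 4 -> FAULT, frames=[2,4,-,-] (faults so far: 2)
  step 4: ref 1 -> FAULT, frames=[2,4,1,-] (faults so far: 3)
  step 5: ref 3 -> FAULT, frames=[2,4,1,3] (faults so far: 4)
  step 6: ref 1 -> HIT, frames=[2,4,1,3] (faults so far: 4)
  step 7: ref 2 -> HIT, frames=[2,4,1,3] (faults so far: 4)
  step 8: ref 2 -> HIT, frames=[2,4,1,3] (faults so far: 4)
  step 9: ref 5 -> FAULT, evict 2, frames=[5,4,1,3] (faults so far: 5)
  step 10: ref 3 -> HIT, frames=[5,4,1,3] (faults so far: 5)
  step 11: ref 3 -> HIT, frames=[5,4,1,3] (faults so far: 5)
  step 12: ref 4 -> HIT, frames=[5,4,1,3] (faults so far: 5)
  step 13: ref 3 -> HIT, frames=[5,4,1,3] (faults so far: 5)
  step 14: ref 4 -> HIT, frames=[5,4,1,3] (faults so far: 5)
  FIFO total faults: 5
--- LRU ---
  step 0: ref 2 -> FAULT, frames=[2,-,-,-] (faults so far: 1)
  step 1: ref 2 -> HIT, frames=[2,-,-,-] (faults so far: 1)
  step 2: ref 2 -> HIT, frames=[2,-,-,-] (faults so far: 1)
  step 3: ref 4 -> FAULT, frames=[2,4,-,-] (faults so far: 2)
  step 4: ref 1 -> FAULT, frames=[2,4,1,-] (faults so far: 3)
  step 5: ref 3 -> FAULT, frames=[2,4,1,3] (faults so far: 4)
  step 6: ref 1 -> HIT, frames=[2,4,1,3] (faults so far: 4)
  step 7: ref 2 -> HIT, frames=[2,4,1,3] (faults so far: 4)
  step 8: ref 2 -> HIT, frames=[2,4,1,3] (faults so far: 4)
  step 9: ref 5 -> FAULT, evict 4, frames=[2,5,1,3] (faults so far: 5)
  step 10: ref 3 -> HIT, frames=[2,5,1,3] (faults so far: 5)
  step 11: ref 3 -> HIT, frames=[2,5,1,3] (faults so far: 5)
  step 12: ref 4 -> FAULT, evict 1, frames=[2,5,4,3] (faults so far: 6)
  step 13: ref 3 -> HIT, frames=[2,5,4,3] (faults so far: 6)
  step 14: ref 4 -> HIT, frames=[2,5,4,3] (faults so far: 6)
  LRU total faults: 6
--- Optimal ---
  step 0: ref 2 -> FAULT, frames=[2,-,-,-] (faults so far: 1)
  step 1: ref 2 -> HIT, frames=[2,-,-,-] (faults so far: 1)
  step 2: ref 2 -> HIT, frames=[2,-,-,-] (faults so far: 1)
  step 3: ref 4 -> FAULT, frames=[2,4,-,-] (faults so far: 2)
  step 4: ref 1 -> FAULT, frames=[2,4,1,-] (faults so far: 3)
  step 5: ref 3 -> FAULT, frames=[2,4,1,3] (faults so far: 4)
  step 6: ref 1 -> HIT, frames=[2,4,1,3] (faults so far: 4)
  step 7: ref 2 -> HIT, frames=[2,4,1,3] (faults so far: 4)
  step 8: ref 2 -> HIT, frames=[2,4,1,3] (faults so far: 4)
  step 9: ref 5 -> FAULT, evict 1, frames=[2,4,5,3] (faults so far: 5)
  step 10: ref 3 -> HIT, frames=[2,4,5,3] (faults so far: 5)
  step 11: ref 3 -> HIT, frames=[2,4,5,3] (faults so far: 5)
  step 12: ref 4 -> HIT, frames=[2,4,5,3] (faults so far: 5)
  step 13: ref 3 -> HIT, frames=[2,4,5,3] (faults so far: 5)
  step 14: ref 4 -> HIT, frames=[2,4,5,3] (faults so far: 5)
  Optimal total faults: 5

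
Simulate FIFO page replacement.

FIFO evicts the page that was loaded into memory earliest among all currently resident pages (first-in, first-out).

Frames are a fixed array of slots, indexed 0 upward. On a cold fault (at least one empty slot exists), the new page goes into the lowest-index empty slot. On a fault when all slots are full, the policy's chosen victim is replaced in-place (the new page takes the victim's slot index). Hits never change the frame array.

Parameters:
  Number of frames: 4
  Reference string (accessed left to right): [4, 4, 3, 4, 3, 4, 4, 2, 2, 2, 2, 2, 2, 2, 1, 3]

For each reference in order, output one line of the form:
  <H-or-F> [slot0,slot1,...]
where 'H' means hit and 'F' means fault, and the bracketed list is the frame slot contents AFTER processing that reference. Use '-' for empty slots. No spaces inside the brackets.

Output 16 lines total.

F [4,-,-,-]
H [4,-,-,-]
F [4,3,-,-]
H [4,3,-,-]
H [4,3,-,-]
H [4,3,-,-]
H [4,3,-,-]
F [4,3,2,-]
H [4,3,2,-]
H [4,3,2,-]
H [4,3,2,-]
H [4,3,2,-]
H [4,3,2,-]
H [4,3,2,-]
F [4,3,2,1]
H [4,3,2,1]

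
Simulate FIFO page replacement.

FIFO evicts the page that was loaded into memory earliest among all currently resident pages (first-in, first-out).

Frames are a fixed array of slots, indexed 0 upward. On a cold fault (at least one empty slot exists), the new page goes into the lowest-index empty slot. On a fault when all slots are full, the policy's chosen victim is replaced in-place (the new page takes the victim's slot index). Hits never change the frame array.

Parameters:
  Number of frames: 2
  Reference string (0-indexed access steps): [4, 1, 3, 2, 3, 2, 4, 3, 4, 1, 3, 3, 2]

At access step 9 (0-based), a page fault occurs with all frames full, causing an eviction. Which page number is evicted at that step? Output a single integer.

Step 0: ref 4 -> FAULT, frames=[4,-]
Step 1: ref 1 -> FAULT, frames=[4,1]
Step 2: ref 3 -> FAULT, evict 4, frames=[3,1]
Step 3: ref 2 -> FAULT, evict 1, frames=[3,2]
Step 4: ref 3 -> HIT, frames=[3,2]
Step 5: ref 2 -> HIT, frames=[3,2]
Step 6: ref 4 -> FAULT, evict 3, frames=[4,2]
Step 7: ref 3 -> FAULT, evict 2, frames=[4,3]
Step 8: ref 4 -> HIT, frames=[4,3]
Step 9: ref 1 -> FAULT, evict 4, frames=[1,3]
At step 9: evicted page 4

Answer: 4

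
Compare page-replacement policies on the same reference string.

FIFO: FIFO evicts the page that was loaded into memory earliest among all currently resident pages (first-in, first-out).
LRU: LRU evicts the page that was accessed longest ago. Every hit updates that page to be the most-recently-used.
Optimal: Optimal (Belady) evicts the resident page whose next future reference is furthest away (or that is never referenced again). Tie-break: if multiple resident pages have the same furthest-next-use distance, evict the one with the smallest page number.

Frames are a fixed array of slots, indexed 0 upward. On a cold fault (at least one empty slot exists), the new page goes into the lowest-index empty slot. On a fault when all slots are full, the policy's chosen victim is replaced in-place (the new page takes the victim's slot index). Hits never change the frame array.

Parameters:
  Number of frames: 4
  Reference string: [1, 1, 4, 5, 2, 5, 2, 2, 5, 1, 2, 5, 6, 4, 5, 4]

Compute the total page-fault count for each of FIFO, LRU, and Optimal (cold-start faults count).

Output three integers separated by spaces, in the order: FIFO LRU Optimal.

Answer: 5 6 5

Derivation:
--- FIFO ---
  step 0: ref 1 -> FAULT, frames=[1,-,-,-] (faults so far: 1)
  step 1: ref 1 -> HIT, frames=[1,-,-,-] (faults so far: 1)
  step 2: ref 4 -> FAULT, frames=[1,4,-,-] (faults so far: 2)
  step 3: ref 5 -> FAULT, frames=[1,4,5,-] (faults so far: 3)
  step 4: ref 2 -> FAULT, frames=[1,4,5,2] (faults so far: 4)
  step 5: ref 5 -> HIT, frames=[1,4,5,2] (faults so far: 4)
  step 6: ref 2 -> HIT, frames=[1,4,5,2] (faults so far: 4)
  step 7: ref 2 -> HIT, frames=[1,4,5,2] (faults so far: 4)
  step 8: ref 5 -> HIT, frames=[1,4,5,2] (faults so far: 4)
  step 9: ref 1 -> HIT, frames=[1,4,5,2] (faults so far: 4)
  step 10: ref 2 -> HIT, frames=[1,4,5,2] (faults so far: 4)
  step 11: ref 5 -> HIT, frames=[1,4,5,2] (faults so far: 4)
  step 12: ref 6 -> FAULT, evict 1, frames=[6,4,5,2] (faults so far: 5)
  step 13: ref 4 -> HIT, frames=[6,4,5,2] (faults so far: 5)
  step 14: ref 5 -> HIT, frames=[6,4,5,2] (faults so far: 5)
  step 15: ref 4 -> HIT, frames=[6,4,5,2] (faults so far: 5)
  FIFO total faults: 5
--- LRU ---
  step 0: ref 1 -> FAULT, frames=[1,-,-,-] (faults so far: 1)
  step 1: ref 1 -> HIT, frames=[1,-,-,-] (faults so far: 1)
  step 2: ref 4 -> FAULT, frames=[1,4,-,-] (faults so far: 2)
  step 3: ref 5 -> FAULT, frames=[1,4,5,-] (faults so far: 3)
  step 4: ref 2 -> FAULT, frames=[1,4,5,2] (faults so far: 4)
  step 5: ref 5 -> HIT, frames=[1,4,5,2] (faults so far: 4)
  step 6: ref 2 -> HIT, frames=[1,4,5,2] (faults so far: 4)
  step 7: ref 2 -> HIT, frames=[1,4,5,2] (faults so far: 4)
  step 8: ref 5 -> HIT, frames=[1,4,5,2] (faults so far: 4)
  step 9: ref 1 -> HIT, frames=[1,4,5,2] (faults so far: 4)
  step 10: ref 2 -> HIT, frames=[1,4,5,2] (faults so far: 4)
  step 11: ref 5 -> HIT, frames=[1,4,5,2] (faults so far: 4)
  step 12: ref 6 -> FAULT, evict 4, frames=[1,6,5,2] (faults so far: 5)
  step 13: ref 4 -> FAULT, evict 1, frames=[4,6,5,2] (faults so far: 6)
  step 14: ref 5 -> HIT, frames=[4,6,5,2] (faults so far: 6)
  step 15: ref 4 -> HIT, frames=[4,6,5,2] (faults so far: 6)
  LRU total faults: 6
--- Optimal ---
  step 0: ref 1 -> FAULT, frames=[1,-,-,-] (faults so far: 1)
  step 1: ref 1 -> HIT, frames=[1,-,-,-] (faults so far: 1)
  step 2: ref 4 -> FAULT, frames=[1,4,-,-] (faults so far: 2)
  step 3: ref 5 -> FAULT, frames=[1,4,5,-] (faults so far: 3)
  step 4: ref 2 -> FAULT, frames=[1,4,5,2] (faults so far: 4)
  step 5: ref 5 -> HIT, frames=[1,4,5,2] (faults so far: 4)
  step 6: ref 2 -> HIT, frames=[1,4,5,2] (faults so far: 4)
  step 7: ref 2 -> HIT, frames=[1,4,5,2] (faults so far: 4)
  step 8: ref 5 -> HIT, frames=[1,4,5,2] (faults so far: 4)
  step 9: ref 1 -> HIT, frames=[1,4,5,2] (faults so far: 4)
  step 10: ref 2 -> HIT, frames=[1,4,5,2] (faults so far: 4)
  step 11: ref 5 -> HIT, frames=[1,4,5,2] (faults so far: 4)
  step 12: ref 6 -> FAULT, evict 1, frames=[6,4,5,2] (faults so far: 5)
  step 13: ref 4 -> HIT, frames=[6,4,5,2] (faults so far: 5)
  step 14: ref 5 -> HIT, frames=[6,4,5,2] (faults so far: 5)
  step 15: ref 4 -> HIT, frames=[6,4,5,2] (faults so far: 5)
  Optimal total faults: 5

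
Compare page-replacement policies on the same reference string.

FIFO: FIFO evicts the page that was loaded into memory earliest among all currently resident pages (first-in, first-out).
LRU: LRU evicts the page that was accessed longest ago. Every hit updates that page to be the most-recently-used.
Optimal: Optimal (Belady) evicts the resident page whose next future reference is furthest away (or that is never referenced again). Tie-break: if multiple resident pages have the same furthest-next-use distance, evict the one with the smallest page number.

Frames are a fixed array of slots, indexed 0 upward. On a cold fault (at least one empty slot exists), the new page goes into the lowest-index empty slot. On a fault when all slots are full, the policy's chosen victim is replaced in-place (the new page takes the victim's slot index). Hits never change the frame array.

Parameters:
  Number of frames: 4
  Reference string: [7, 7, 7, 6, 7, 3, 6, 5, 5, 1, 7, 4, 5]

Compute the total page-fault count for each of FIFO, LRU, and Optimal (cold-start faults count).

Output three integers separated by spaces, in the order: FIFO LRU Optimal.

Answer: 7 7 6

Derivation:
--- FIFO ---
  step 0: ref 7 -> FAULT, frames=[7,-,-,-] (faults so far: 1)
  step 1: ref 7 -> HIT, frames=[7,-,-,-] (faults so far: 1)
  step 2: ref 7 -> HIT, frames=[7,-,-,-] (faults so far: 1)
  step 3: ref 6 -> FAULT, frames=[7,6,-,-] (faults so far: 2)
  step 4: ref 7 -> HIT, frames=[7,6,-,-] (faults so far: 2)
  step 5: ref 3 -> FAULT, frames=[7,6,3,-] (faults so far: 3)
  step 6: ref 6 -> HIT, frames=[7,6,3,-] (faults so far: 3)
  step 7: ref 5 -> FAULT, frames=[7,6,3,5] (faults so far: 4)
  step 8: ref 5 -> HIT, frames=[7,6,3,5] (faults so far: 4)
  step 9: ref 1 -> FAULT, evict 7, frames=[1,6,3,5] (faults so far: 5)
  step 10: ref 7 -> FAULT, evict 6, frames=[1,7,3,5] (faults so far: 6)
  step 11: ref 4 -> FAULT, evict 3, frames=[1,7,4,5] (faults so far: 7)
  step 12: ref 5 -> HIT, frames=[1,7,4,5] (faults so far: 7)
  FIFO total faults: 7
--- LRU ---
  step 0: ref 7 -> FAULT, frames=[7,-,-,-] (faults so far: 1)
  step 1: ref 7 -> HIT, frames=[7,-,-,-] (faults so far: 1)
  step 2: ref 7 -> HIT, frames=[7,-,-,-] (faults so far: 1)
  step 3: ref 6 -> FAULT, frames=[7,6,-,-] (faults so far: 2)
  step 4: ref 7 -> HIT, frames=[7,6,-,-] (faults so far: 2)
  step 5: ref 3 -> FAULT, frames=[7,6,3,-] (faults so far: 3)
  step 6: ref 6 -> HIT, frames=[7,6,3,-] (faults so far: 3)
  step 7: ref 5 -> FAULT, frames=[7,6,3,5] (faults so far: 4)
  step 8: ref 5 -> HIT, frames=[7,6,3,5] (faults so far: 4)
  step 9: ref 1 -> FAULT, evict 7, frames=[1,6,3,5] (faults so far: 5)
  step 10: ref 7 -> FAULT, evict 3, frames=[1,6,7,5] (faults so far: 6)
  step 11: ref 4 -> FAULT, evict 6, frames=[1,4,7,5] (faults so far: 7)
  step 12: ref 5 -> HIT, frames=[1,4,7,5] (faults so far: 7)
  LRU total faults: 7
--- Optimal ---
  step 0: ref 7 -> FAULT, frames=[7,-,-,-] (faults so far: 1)
  step 1: ref 7 -> HIT, frames=[7,-,-,-] (faults so far: 1)
  step 2: ref 7 -> HIT, frames=[7,-,-,-] (faults so far: 1)
  step 3: ref 6 -> FAULT, frames=[7,6,-,-] (faults so far: 2)
  step 4: ref 7 -> HIT, frames=[7,6,-,-] (faults so far: 2)
  step 5: ref 3 -> FAULT, frames=[7,6,3,-] (faults so far: 3)
  step 6: ref 6 -> HIT, frames=[7,6,3,-] (faults so far: 3)
  step 7: ref 5 -> FAULT, frames=[7,6,3,5] (faults so far: 4)
  step 8: ref 5 -> HIT, frames=[7,6,3,5] (faults so far: 4)
  step 9: ref 1 -> FAULT, evict 3, frames=[7,6,1,5] (faults so far: 5)
  step 10: ref 7 -> HIT, frames=[7,6,1,5] (faults so far: 5)
  step 11: ref 4 -> FAULT, evict 1, frames=[7,6,4,5] (faults so far: 6)
  step 12: ref 5 -> HIT, frames=[7,6,4,5] (faults so far: 6)
  Optimal total faults: 6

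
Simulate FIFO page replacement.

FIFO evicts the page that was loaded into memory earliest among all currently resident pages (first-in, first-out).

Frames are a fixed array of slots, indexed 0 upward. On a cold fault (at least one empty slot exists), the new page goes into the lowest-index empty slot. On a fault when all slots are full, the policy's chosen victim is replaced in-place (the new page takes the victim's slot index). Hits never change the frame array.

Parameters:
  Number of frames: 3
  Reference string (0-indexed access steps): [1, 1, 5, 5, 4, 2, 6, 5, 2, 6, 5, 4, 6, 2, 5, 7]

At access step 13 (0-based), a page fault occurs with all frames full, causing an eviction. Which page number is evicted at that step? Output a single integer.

Answer: 6

Derivation:
Step 0: ref 1 -> FAULT, frames=[1,-,-]
Step 1: ref 1 -> HIT, frames=[1,-,-]
Step 2: ref 5 -> FAULT, frames=[1,5,-]
Step 3: ref 5 -> HIT, frames=[1,5,-]
Step 4: ref 4 -> FAULT, frames=[1,5,4]
Step 5: ref 2 -> FAULT, evict 1, frames=[2,5,4]
Step 6: ref 6 -> FAULT, evict 5, frames=[2,6,4]
Step 7: ref 5 -> FAULT, evict 4, frames=[2,6,5]
Step 8: ref 2 -> HIT, frames=[2,6,5]
Step 9: ref 6 -> HIT, frames=[2,6,5]
Step 10: ref 5 -> HIT, frames=[2,6,5]
Step 11: ref 4 -> FAULT, evict 2, frames=[4,6,5]
Step 12: ref 6 -> HIT, frames=[4,6,5]
Step 13: ref 2 -> FAULT, evict 6, frames=[4,2,5]
At step 13: evicted page 6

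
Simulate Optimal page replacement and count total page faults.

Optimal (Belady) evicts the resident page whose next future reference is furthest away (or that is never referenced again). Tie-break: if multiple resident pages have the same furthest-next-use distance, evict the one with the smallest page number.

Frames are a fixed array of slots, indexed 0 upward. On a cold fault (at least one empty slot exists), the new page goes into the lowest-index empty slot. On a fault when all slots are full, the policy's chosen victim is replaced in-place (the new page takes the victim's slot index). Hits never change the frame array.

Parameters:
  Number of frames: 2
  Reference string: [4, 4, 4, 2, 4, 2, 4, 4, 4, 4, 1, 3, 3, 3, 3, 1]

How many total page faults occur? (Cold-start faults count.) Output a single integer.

Step 0: ref 4 → FAULT, frames=[4,-]
Step 1: ref 4 → HIT, frames=[4,-]
Step 2: ref 4 → HIT, frames=[4,-]
Step 3: ref 2 → FAULT, frames=[4,2]
Step 4: ref 4 → HIT, frames=[4,2]
Step 5: ref 2 → HIT, frames=[4,2]
Step 6: ref 4 → HIT, frames=[4,2]
Step 7: ref 4 → HIT, frames=[4,2]
Step 8: ref 4 → HIT, frames=[4,2]
Step 9: ref 4 → HIT, frames=[4,2]
Step 10: ref 1 → FAULT (evict 2), frames=[4,1]
Step 11: ref 3 → FAULT (evict 4), frames=[3,1]
Step 12: ref 3 → HIT, frames=[3,1]
Step 13: ref 3 → HIT, frames=[3,1]
Step 14: ref 3 → HIT, frames=[3,1]
Step 15: ref 1 → HIT, frames=[3,1]
Total faults: 4

Answer: 4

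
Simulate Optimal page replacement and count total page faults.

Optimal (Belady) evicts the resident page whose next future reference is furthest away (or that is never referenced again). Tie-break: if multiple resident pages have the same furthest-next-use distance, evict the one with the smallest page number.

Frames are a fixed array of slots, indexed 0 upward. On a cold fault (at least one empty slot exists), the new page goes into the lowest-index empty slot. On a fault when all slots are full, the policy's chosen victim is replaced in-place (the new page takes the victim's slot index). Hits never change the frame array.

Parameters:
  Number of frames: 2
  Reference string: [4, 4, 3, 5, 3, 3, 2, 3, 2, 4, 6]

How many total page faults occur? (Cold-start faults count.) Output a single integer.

Answer: 6

Derivation:
Step 0: ref 4 → FAULT, frames=[4,-]
Step 1: ref 4 → HIT, frames=[4,-]
Step 2: ref 3 → FAULT, frames=[4,3]
Step 3: ref 5 → FAULT (evict 4), frames=[5,3]
Step 4: ref 3 → HIT, frames=[5,3]
Step 5: ref 3 → HIT, frames=[5,3]
Step 6: ref 2 → FAULT (evict 5), frames=[2,3]
Step 7: ref 3 → HIT, frames=[2,3]
Step 8: ref 2 → HIT, frames=[2,3]
Step 9: ref 4 → FAULT (evict 2), frames=[4,3]
Step 10: ref 6 → FAULT (evict 3), frames=[4,6]
Total faults: 6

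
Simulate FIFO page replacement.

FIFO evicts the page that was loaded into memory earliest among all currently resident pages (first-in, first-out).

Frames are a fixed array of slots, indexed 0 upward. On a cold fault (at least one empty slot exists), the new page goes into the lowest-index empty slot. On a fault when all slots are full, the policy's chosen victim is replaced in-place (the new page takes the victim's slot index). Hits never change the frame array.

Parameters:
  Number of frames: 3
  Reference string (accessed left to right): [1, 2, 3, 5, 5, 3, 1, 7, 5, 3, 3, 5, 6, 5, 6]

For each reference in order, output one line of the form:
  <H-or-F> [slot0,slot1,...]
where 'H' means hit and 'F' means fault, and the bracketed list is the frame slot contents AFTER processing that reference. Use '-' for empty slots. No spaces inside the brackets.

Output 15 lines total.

F [1,-,-]
F [1,2,-]
F [1,2,3]
F [5,2,3]
H [5,2,3]
H [5,2,3]
F [5,1,3]
F [5,1,7]
H [5,1,7]
F [3,1,7]
H [3,1,7]
F [3,5,7]
F [3,5,6]
H [3,5,6]
H [3,5,6]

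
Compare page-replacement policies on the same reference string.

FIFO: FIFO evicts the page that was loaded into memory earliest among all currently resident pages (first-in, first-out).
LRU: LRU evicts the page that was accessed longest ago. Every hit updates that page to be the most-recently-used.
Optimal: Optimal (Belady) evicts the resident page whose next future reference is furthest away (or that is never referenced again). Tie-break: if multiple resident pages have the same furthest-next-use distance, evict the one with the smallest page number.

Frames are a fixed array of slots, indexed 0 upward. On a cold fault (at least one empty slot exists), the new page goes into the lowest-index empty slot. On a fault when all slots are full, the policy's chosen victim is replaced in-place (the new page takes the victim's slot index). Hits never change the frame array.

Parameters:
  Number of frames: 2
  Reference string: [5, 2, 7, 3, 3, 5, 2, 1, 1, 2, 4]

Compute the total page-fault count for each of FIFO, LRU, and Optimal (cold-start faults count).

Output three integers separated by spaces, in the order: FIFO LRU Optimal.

Answer: 8 8 7

Derivation:
--- FIFO ---
  step 0: ref 5 -> FAULT, frames=[5,-] (faults so far: 1)
  step 1: ref 2 -> FAULT, frames=[5,2] (faults so far: 2)
  step 2: ref 7 -> FAULT, evict 5, frames=[7,2] (faults so far: 3)
  step 3: ref 3 -> FAULT, evict 2, frames=[7,3] (faults so far: 4)
  step 4: ref 3 -> HIT, frames=[7,3] (faults so far: 4)
  step 5: ref 5 -> FAULT, evict 7, frames=[5,3] (faults so far: 5)
  step 6: ref 2 -> FAULT, evict 3, frames=[5,2] (faults so far: 6)
  step 7: ref 1 -> FAULT, evict 5, frames=[1,2] (faults so far: 7)
  step 8: ref 1 -> HIT, frames=[1,2] (faults so far: 7)
  step 9: ref 2 -> HIT, frames=[1,2] (faults so far: 7)
  step 10: ref 4 -> FAULT, evict 2, frames=[1,4] (faults so far: 8)
  FIFO total faults: 8
--- LRU ---
  step 0: ref 5 -> FAULT, frames=[5,-] (faults so far: 1)
  step 1: ref 2 -> FAULT, frames=[5,2] (faults so far: 2)
  step 2: ref 7 -> FAULT, evict 5, frames=[7,2] (faults so far: 3)
  step 3: ref 3 -> FAULT, evict 2, frames=[7,3] (faults so far: 4)
  step 4: ref 3 -> HIT, frames=[7,3] (faults so far: 4)
  step 5: ref 5 -> FAULT, evict 7, frames=[5,3] (faults so far: 5)
  step 6: ref 2 -> FAULT, evict 3, frames=[5,2] (faults so far: 6)
  step 7: ref 1 -> FAULT, evict 5, frames=[1,2] (faults so far: 7)
  step 8: ref 1 -> HIT, frames=[1,2] (faults so far: 7)
  step 9: ref 2 -> HIT, frames=[1,2] (faults so far: 7)
  step 10: ref 4 -> FAULT, evict 1, frames=[4,2] (faults so far: 8)
  LRU total faults: 8
--- Optimal ---
  step 0: ref 5 -> FAULT, frames=[5,-] (faults so far: 1)
  step 1: ref 2 -> FAULT, frames=[5,2] (faults so far: 2)
  step 2: ref 7 -> FAULT, evict 2, frames=[5,7] (faults so far: 3)
  step 3: ref 3 -> FAULT, evict 7, frames=[5,3] (faults so far: 4)
  step 4: ref 3 -> HIT, frames=[5,3] (faults so far: 4)
  step 5: ref 5 -> HIT, frames=[5,3] (faults so far: 4)
  step 6: ref 2 -> FAULT, evict 3, frames=[5,2] (faults so far: 5)
  step 7: ref 1 -> FAULT, evict 5, frames=[1,2] (faults so far: 6)
  step 8: ref 1 -> HIT, frames=[1,2] (faults so far: 6)
  step 9: ref 2 -> HIT, frames=[1,2] (faults so far: 6)
  step 10: ref 4 -> FAULT, evict 1, frames=[4,2] (faults so far: 7)
  Optimal total faults: 7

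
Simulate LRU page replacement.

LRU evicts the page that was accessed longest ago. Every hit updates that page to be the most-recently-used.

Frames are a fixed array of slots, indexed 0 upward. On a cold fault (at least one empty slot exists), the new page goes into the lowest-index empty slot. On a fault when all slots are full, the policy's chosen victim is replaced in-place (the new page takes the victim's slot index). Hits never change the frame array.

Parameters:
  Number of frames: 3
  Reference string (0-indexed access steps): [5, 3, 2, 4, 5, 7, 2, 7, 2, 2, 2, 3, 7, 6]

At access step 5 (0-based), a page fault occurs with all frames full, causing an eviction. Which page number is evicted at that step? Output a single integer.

Answer: 2

Derivation:
Step 0: ref 5 -> FAULT, frames=[5,-,-]
Step 1: ref 3 -> FAULT, frames=[5,3,-]
Step 2: ref 2 -> FAULT, frames=[5,3,2]
Step 3: ref 4 -> FAULT, evict 5, frames=[4,3,2]
Step 4: ref 5 -> FAULT, evict 3, frames=[4,5,2]
Step 5: ref 7 -> FAULT, evict 2, frames=[4,5,7]
At step 5: evicted page 2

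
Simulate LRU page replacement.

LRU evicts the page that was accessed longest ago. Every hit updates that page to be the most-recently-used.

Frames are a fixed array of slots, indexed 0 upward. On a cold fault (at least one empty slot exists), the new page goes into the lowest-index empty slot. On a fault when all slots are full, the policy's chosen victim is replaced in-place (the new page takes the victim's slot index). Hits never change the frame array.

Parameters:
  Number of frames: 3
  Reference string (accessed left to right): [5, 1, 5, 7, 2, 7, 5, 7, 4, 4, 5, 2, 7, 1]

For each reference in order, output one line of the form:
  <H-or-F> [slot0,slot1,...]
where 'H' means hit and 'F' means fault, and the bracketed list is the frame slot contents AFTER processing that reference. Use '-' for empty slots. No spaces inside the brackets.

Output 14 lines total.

F [5,-,-]
F [5,1,-]
H [5,1,-]
F [5,1,7]
F [5,2,7]
H [5,2,7]
H [5,2,7]
H [5,2,7]
F [5,4,7]
H [5,4,7]
H [5,4,7]
F [5,4,2]
F [5,7,2]
F [1,7,2]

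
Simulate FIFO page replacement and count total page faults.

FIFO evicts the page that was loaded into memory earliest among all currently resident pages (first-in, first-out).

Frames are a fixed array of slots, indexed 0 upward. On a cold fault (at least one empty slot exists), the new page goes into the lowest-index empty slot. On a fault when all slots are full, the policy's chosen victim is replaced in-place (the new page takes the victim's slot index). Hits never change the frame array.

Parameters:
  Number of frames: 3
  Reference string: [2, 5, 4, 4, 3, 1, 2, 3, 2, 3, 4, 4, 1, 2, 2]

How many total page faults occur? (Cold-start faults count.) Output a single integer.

Answer: 7

Derivation:
Step 0: ref 2 → FAULT, frames=[2,-,-]
Step 1: ref 5 → FAULT, frames=[2,5,-]
Step 2: ref 4 → FAULT, frames=[2,5,4]
Step 3: ref 4 → HIT, frames=[2,5,4]
Step 4: ref 3 → FAULT (evict 2), frames=[3,5,4]
Step 5: ref 1 → FAULT (evict 5), frames=[3,1,4]
Step 6: ref 2 → FAULT (evict 4), frames=[3,1,2]
Step 7: ref 3 → HIT, frames=[3,1,2]
Step 8: ref 2 → HIT, frames=[3,1,2]
Step 9: ref 3 → HIT, frames=[3,1,2]
Step 10: ref 4 → FAULT (evict 3), frames=[4,1,2]
Step 11: ref 4 → HIT, frames=[4,1,2]
Step 12: ref 1 → HIT, frames=[4,1,2]
Step 13: ref 2 → HIT, frames=[4,1,2]
Step 14: ref 2 → HIT, frames=[4,1,2]
Total faults: 7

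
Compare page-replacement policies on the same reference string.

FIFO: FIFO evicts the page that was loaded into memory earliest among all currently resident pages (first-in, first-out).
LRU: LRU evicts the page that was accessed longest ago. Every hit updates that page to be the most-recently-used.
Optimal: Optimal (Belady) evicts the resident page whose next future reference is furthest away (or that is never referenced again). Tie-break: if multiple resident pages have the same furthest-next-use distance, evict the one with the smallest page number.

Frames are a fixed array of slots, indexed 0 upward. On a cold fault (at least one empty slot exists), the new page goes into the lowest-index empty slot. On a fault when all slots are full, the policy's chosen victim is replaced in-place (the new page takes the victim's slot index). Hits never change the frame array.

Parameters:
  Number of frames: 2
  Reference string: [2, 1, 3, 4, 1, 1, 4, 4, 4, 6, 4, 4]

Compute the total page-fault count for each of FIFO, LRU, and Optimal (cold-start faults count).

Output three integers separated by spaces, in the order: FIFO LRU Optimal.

Answer: 7 6 5

Derivation:
--- FIFO ---
  step 0: ref 2 -> FAULT, frames=[2,-] (faults so far: 1)
  step 1: ref 1 -> FAULT, frames=[2,1] (faults so far: 2)
  step 2: ref 3 -> FAULT, evict 2, frames=[3,1] (faults so far: 3)
  step 3: ref 4 -> FAULT, evict 1, frames=[3,4] (faults so far: 4)
  step 4: ref 1 -> FAULT, evict 3, frames=[1,4] (faults so far: 5)
  step 5: ref 1 -> HIT, frames=[1,4] (faults so far: 5)
  step 6: ref 4 -> HIT, frames=[1,4] (faults so far: 5)
  step 7: ref 4 -> HIT, frames=[1,4] (faults so far: 5)
  step 8: ref 4 -> HIT, frames=[1,4] (faults so far: 5)
  step 9: ref 6 -> FAULT, evict 4, frames=[1,6] (faults so far: 6)
  step 10: ref 4 -> FAULT, evict 1, frames=[4,6] (faults so far: 7)
  step 11: ref 4 -> HIT, frames=[4,6] (faults so far: 7)
  FIFO total faults: 7
--- LRU ---
  step 0: ref 2 -> FAULT, frames=[2,-] (faults so far: 1)
  step 1: ref 1 -> FAULT, frames=[2,1] (faults so far: 2)
  step 2: ref 3 -> FAULT, evict 2, frames=[3,1] (faults so far: 3)
  step 3: ref 4 -> FAULT, evict 1, frames=[3,4] (faults so far: 4)
  step 4: ref 1 -> FAULT, evict 3, frames=[1,4] (faults so far: 5)
  step 5: ref 1 -> HIT, frames=[1,4] (faults so far: 5)
  step 6: ref 4 -> HIT, frames=[1,4] (faults so far: 5)
  step 7: ref 4 -> HIT, frames=[1,4] (faults so far: 5)
  step 8: ref 4 -> HIT, frames=[1,4] (faults so far: 5)
  step 9: ref 6 -> FAULT, evict 1, frames=[6,4] (faults so far: 6)
  step 10: ref 4 -> HIT, frames=[6,4] (faults so far: 6)
  step 11: ref 4 -> HIT, frames=[6,4] (faults so far: 6)
  LRU total faults: 6
--- Optimal ---
  step 0: ref 2 -> FAULT, frames=[2,-] (faults so far: 1)
  step 1: ref 1 -> FAULT, frames=[2,1] (faults so far: 2)
  step 2: ref 3 -> FAULT, evict 2, frames=[3,1] (faults so far: 3)
  step 3: ref 4 -> FAULT, evict 3, frames=[4,1] (faults so far: 4)
  step 4: ref 1 -> HIT, frames=[4,1] (faults so far: 4)
  step 5: ref 1 -> HIT, frames=[4,1] (faults so far: 4)
  step 6: ref 4 -> HIT, frames=[4,1] (faults so far: 4)
  step 7: ref 4 -> HIT, frames=[4,1] (faults so far: 4)
  step 8: ref 4 -> HIT, frames=[4,1] (faults so far: 4)
  step 9: ref 6 -> FAULT, evict 1, frames=[4,6] (faults so far: 5)
  step 10: ref 4 -> HIT, frames=[4,6] (faults so far: 5)
  step 11: ref 4 -> HIT, frames=[4,6] (faults so far: 5)
  Optimal total faults: 5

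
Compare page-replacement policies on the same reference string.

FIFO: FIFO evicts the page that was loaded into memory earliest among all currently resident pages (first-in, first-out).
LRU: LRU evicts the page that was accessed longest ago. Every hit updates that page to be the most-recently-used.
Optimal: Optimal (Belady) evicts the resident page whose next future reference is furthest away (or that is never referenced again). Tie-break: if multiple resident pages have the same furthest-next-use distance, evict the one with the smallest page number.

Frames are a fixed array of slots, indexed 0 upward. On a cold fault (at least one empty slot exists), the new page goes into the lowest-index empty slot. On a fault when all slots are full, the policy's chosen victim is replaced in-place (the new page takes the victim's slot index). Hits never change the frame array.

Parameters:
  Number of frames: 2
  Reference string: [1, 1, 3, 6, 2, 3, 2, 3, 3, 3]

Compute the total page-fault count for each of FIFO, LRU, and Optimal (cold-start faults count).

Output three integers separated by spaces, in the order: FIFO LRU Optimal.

Answer: 5 5 4

Derivation:
--- FIFO ---
  step 0: ref 1 -> FAULT, frames=[1,-] (faults so far: 1)
  step 1: ref 1 -> HIT, frames=[1,-] (faults so far: 1)
  step 2: ref 3 -> FAULT, frames=[1,3] (faults so far: 2)
  step 3: ref 6 -> FAULT, evict 1, frames=[6,3] (faults so far: 3)
  step 4: ref 2 -> FAULT, evict 3, frames=[6,2] (faults so far: 4)
  step 5: ref 3 -> FAULT, evict 6, frames=[3,2] (faults so far: 5)
  step 6: ref 2 -> HIT, frames=[3,2] (faults so far: 5)
  step 7: ref 3 -> HIT, frames=[3,2] (faults so far: 5)
  step 8: ref 3 -> HIT, frames=[3,2] (faults so far: 5)
  step 9: ref 3 -> HIT, frames=[3,2] (faults so far: 5)
  FIFO total faults: 5
--- LRU ---
  step 0: ref 1 -> FAULT, frames=[1,-] (faults so far: 1)
  step 1: ref 1 -> HIT, frames=[1,-] (faults so far: 1)
  step 2: ref 3 -> FAULT, frames=[1,3] (faults so far: 2)
  step 3: ref 6 -> FAULT, evict 1, frames=[6,3] (faults so far: 3)
  step 4: ref 2 -> FAULT, evict 3, frames=[6,2] (faults so far: 4)
  step 5: ref 3 -> FAULT, evict 6, frames=[3,2] (faults so far: 5)
  step 6: ref 2 -> HIT, frames=[3,2] (faults so far: 5)
  step 7: ref 3 -> HIT, frames=[3,2] (faults so far: 5)
  step 8: ref 3 -> HIT, frames=[3,2] (faults so far: 5)
  step 9: ref 3 -> HIT, frames=[3,2] (faults so far: 5)
  LRU total faults: 5
--- Optimal ---
  step 0: ref 1 -> FAULT, frames=[1,-] (faults so far: 1)
  step 1: ref 1 -> HIT, frames=[1,-] (faults so far: 1)
  step 2: ref 3 -> FAULT, frames=[1,3] (faults so far: 2)
  step 3: ref 6 -> FAULT, evict 1, frames=[6,3] (faults so far: 3)
  step 4: ref 2 -> FAULT, evict 6, frames=[2,3] (faults so far: 4)
  step 5: ref 3 -> HIT, frames=[2,3] (faults so far: 4)
  step 6: ref 2 -> HIT, frames=[2,3] (faults so far: 4)
  step 7: ref 3 -> HIT, frames=[2,3] (faults so far: 4)
  step 8: ref 3 -> HIT, frames=[2,3] (faults so far: 4)
  step 9: ref 3 -> HIT, frames=[2,3] (faults so far: 4)
  Optimal total faults: 4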